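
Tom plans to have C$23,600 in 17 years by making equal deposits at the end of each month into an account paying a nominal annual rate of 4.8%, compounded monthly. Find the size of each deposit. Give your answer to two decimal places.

With 12 periods per year: i = 0.004, n = 204.
FV-annuity factor = 314.439530; PMT = 23600 / 314.439530 = 75.0542

C$75.05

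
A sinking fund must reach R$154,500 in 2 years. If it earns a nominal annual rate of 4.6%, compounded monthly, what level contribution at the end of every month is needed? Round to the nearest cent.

R$6,158.24

i = 0.046/12 = 0.00383333 per month; n = 2·12 = 24.
FV-annuity factor = 25.088349; PMT = 154500 / 25.088349 = 6,158.2369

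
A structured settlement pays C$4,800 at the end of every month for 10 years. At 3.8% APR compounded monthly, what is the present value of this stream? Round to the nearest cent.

Periodic rate i = 0.038/12 = 0.00316667; n = 10 × 12 = 120 periods.
PV = 4800 × [1 − (1+0.00316667)^(−120)] / 0.00316667 = 4800 × 99.703540 = 478,576.9932

C$478,576.99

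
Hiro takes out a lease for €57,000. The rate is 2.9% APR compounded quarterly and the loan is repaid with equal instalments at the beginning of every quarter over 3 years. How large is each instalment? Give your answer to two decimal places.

With 4 periods per year: i = 0.00725, n = 12.
Annuity-PV factor × (1+i) = 11.536160; PMT = 57000 / 11.536160 = 4,940.9858

€4,940.99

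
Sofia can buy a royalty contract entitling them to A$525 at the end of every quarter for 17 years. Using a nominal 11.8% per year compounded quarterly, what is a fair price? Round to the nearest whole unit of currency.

A$15,332

With 4 periods per year: i = 0.0295, n = 68.
PV = 525 × [1 − (1+0.0295)^(−68)] / 0.0295 = 525 × 29.203840 = 15,332.0160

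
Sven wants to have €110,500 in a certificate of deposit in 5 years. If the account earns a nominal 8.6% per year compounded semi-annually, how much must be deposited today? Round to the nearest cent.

i = 0.086/2 = 0.043 per half-year; n = 5·2 = 10.
PV = FV·(1+i)^(−n) = 110,500 × 0.656382 = 72,530.2532

€72,530.25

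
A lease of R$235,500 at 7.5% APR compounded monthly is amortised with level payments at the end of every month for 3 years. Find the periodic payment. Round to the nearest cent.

R$7,325.51

i = 0.075/12 = 0.00625 per month; n = 3·12 = 36.
Annuity-PV factor = 32.147913; PMT = 235500 / 32.147913 = 7,325.5144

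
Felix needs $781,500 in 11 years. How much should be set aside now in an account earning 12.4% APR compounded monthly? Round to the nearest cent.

$201,182.87

Periodic rate i = 0.124/12 = 0.0103333; n = 11 × 12 = 132 periods.
Discount factor = (1+0.0103333)^(−132) = 0.257432; PV = 781,500 × 0.257432 = 201,182.8725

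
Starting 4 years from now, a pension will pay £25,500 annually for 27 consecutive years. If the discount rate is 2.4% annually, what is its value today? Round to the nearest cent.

PV at t=3 (ordinary 27-year annuity): 25500 × a(27|0.024) = 25500 × 19.703754 = 502,445.7343
Discount back 3 years: 502,445.7343 × (1+0.024)^(−3) = 502,445.7343 × 0.931323 = 467,939.0548

£467,939.05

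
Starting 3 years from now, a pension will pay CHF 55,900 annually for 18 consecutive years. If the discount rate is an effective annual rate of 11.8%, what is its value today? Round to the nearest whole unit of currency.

CHF 328,109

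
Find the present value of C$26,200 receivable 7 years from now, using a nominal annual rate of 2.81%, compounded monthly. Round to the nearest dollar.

Periodic rate i = 0.0281/12 = 0.00234167; n = 7 × 12 = 84 periods.
PV = FV·(1+i)^(−n) = 26,200 × 0.821626 = 21,526.5995

C$21,527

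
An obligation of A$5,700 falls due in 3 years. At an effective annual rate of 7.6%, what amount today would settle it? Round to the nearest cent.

A$4,575.49

PV = FV·(1+i)^(−n) = 5,700 × 0.802718 = 4,575.4945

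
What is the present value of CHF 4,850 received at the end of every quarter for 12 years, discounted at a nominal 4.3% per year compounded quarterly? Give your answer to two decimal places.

Periodic rate i = 0.043/4 = 0.01075; n = 12 × 4 = 48 periods.
PV = 4850 × [1 − (1+0.01075)^(−48)] / 0.01075 = 4850 × 37.344242 = 181,119.5731

CHF 181,119.57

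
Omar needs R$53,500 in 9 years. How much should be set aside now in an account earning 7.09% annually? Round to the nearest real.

Discount factor = (1+0.0709)^(−9) = 0.539833; PV = 53,500 × 0.539833 = 28,881.0857

R$28,881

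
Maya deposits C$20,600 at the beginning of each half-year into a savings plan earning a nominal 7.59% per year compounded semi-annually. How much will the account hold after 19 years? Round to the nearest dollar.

With 2 periods per year: i = 0.03795, n = 38.
FV = 20600 × [(1+0.03795)^38 − 1] / 0.03795 × (1+i) = 20600 × 85.283437 = 1,756,838.8083
(Beginning-of-period payments → annuity-due factor ×(1+i).)

C$1,756,839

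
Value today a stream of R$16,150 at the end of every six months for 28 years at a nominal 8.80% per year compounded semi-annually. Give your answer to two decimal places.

R$334,123.02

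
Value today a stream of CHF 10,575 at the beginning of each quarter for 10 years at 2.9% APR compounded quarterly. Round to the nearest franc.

CHF 368,699

Periodic rate i = 0.029/4 = 0.00725; n = 10 × 4 = 40 periods.
Annuity factor a(40|0.00725) × (1+i) = 34.865187; PV = 10575 × 34.865187 = 368,699.3482
Payments are at the start of each period, so multiply by (1+i).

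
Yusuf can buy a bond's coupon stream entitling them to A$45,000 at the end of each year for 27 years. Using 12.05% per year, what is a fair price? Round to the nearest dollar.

A$356,142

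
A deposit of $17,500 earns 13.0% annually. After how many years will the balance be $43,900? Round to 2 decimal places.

7.53 years

n = ln(43900/17500) / ln(1+0.13) = ln(2.50857) / 0.122218 = 7.5252 years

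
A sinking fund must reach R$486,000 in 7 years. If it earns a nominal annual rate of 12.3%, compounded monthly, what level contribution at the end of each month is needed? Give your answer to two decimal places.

R$3,675.89

i = 0.123/12 = 0.01025 per month; n = 7·12 = 84.
PMT = 486000 / ( [(1+0.01025)^84 − 1] / 0.01025 ) = 486000 / 132.212715 = 3,675.8946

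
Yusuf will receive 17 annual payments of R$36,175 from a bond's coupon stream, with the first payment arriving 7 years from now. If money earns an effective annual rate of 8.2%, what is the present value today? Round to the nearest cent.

R$202,929.86

PV at t=6 (ordinary 17-year annuity): 36175 × a(17|0.082) = 36175 × 9.001212 = 325,618.8316
Discount back 6 years: 325,618.8316 × (1+0.082)^(−6) = 325,618.8316 × 0.623213 = 202,929.8568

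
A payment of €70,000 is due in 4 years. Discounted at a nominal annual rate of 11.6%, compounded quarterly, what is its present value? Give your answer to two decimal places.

i = 0.116/4 = 0.029 per quarter; n = 4·4 = 16.
PV = FV·(1+i)^(−n) = 70,000 × 0.632928 = 44,304.9289

€44,304.93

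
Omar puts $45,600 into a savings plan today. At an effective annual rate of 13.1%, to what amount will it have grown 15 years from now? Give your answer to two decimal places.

$289,004.04

FV = 45,600 × (1 + 0.131)^15 = 289,004.0418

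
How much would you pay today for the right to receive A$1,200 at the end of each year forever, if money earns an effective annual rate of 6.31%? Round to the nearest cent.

PV = C/r = 1200/0.0631 = 19,017.4326

A$19,017.43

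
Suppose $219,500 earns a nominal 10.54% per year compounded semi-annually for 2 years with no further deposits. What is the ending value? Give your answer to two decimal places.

Periodic rate i = 0.1054/2 = 0.0527; n = 2 × 2 = 4 periods.
FV = 219,500 × (1 + 0.0527)^4 = 269,558.4909

$269,558.49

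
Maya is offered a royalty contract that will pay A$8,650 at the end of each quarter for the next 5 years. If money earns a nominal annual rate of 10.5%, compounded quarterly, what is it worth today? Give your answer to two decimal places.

A$133,267.60

With 4 periods per year: i = 0.02625, n = 20.
Annuity factor a(20|0.02625) = 15.406659; PV = 8650 × 15.406659 = 133,267.6043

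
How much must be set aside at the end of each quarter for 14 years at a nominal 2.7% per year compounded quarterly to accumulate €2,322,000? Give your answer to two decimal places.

Periodic rate i = 0.027/4 = 0.00675; n = 14 × 4 = 56 periods.
FV-annuity factor = 67.779359; PMT = 2.322e+06 / 67.779359 = 34,258.2172

€34,258.22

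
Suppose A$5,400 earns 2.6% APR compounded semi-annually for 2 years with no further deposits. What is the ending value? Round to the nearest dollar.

A$5,686

i = 0.026/2 = 0.013 per half-year; n = 2·2 = 4.
FV = 5,400 × (1 + 0.013)^4 = 5,686.3232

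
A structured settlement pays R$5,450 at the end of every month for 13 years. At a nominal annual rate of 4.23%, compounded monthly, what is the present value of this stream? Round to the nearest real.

With 12 periods per year: i = 0.003525, n = 156.
PV = 5450 × [1 − (1+0.003525)^(−156)] / 0.003525 = 5450 × 119.839517 = 653,125.3681

R$653,125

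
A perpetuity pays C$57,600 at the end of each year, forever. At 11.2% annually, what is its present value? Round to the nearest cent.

C$514,285.71

PV = C/r = 57600/0.112 = 514,285.7143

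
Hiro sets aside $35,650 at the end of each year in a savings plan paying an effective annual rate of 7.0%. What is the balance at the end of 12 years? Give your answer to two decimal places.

FV = 35650 × [(1+0.07)^12 − 1] / 0.07 = 35650 × 17.888451 = 637,723.2878

$637,723.29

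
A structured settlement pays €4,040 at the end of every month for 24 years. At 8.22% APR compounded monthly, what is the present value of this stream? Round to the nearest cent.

€507,208.46

Periodic rate i = 0.0822/12 = 0.00685; n = 24 × 12 = 288 periods.
PV = 4040 × [1 − (1+0.00685)^(−288)] / 0.00685 = 4040 × 125.546648 = 507,208.4587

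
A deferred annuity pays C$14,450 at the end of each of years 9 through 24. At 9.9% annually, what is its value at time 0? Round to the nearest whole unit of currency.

C$53,443

Value one period before first payment (t=8): 14450 × [1 − (1+0.099)^(−16)] / 0.099 = 14450 × 7.870513 = 113,728.9081
PV₀ = 113,728.9081 / (1+0.099)^8 = 113,728.9081 / 2.128049 = 53,442.8156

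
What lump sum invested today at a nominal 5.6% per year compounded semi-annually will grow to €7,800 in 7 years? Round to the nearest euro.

€5,299

i = 0.056/2 = 0.028 per half-year; n = 7·2 = 14.
PV = 7,800 / (1 + 0.028)^14 = 7,800 / 1.471986 = 5,298.9643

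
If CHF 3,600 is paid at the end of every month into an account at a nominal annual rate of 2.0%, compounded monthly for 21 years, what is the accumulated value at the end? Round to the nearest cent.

Periodic rate i = 0.02/12 = 0.00166667; n = 21 × 12 = 252 periods.
FV = PMT · [(1+i)^n − 1] / i = 3600 · 312.857732 = 1,126,287.8349

CHF 1,126,287.83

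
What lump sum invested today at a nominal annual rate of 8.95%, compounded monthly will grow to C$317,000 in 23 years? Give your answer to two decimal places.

C$40,773.82

With 12 periods per year: i = 0.00745833, n = 276.
PV = 317,000 / (1 + 0.00745833)^276 = 317,000 / 7.774596 = 40,773.8240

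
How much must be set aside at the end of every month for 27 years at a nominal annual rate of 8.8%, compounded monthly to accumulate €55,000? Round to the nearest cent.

i = 0.088/12 = 0.00733333 per month; n = 27·12 = 324.
PMT = 55000 / ( [(1+0.00733333)^324 − 1] / 0.00733333 ) = 55000 / 1318.482569 = 41.7146

€41.71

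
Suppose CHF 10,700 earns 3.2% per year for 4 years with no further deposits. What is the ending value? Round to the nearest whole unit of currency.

FV = 10,700 × (1 + 0.032)^4 = 12,136.7545

CHF 12,137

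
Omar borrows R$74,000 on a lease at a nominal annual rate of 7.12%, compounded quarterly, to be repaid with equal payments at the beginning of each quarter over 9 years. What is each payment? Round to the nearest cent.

Periodic rate i = 0.0712/4 = 0.0178; n = 9 × 4 = 36 periods.
PMT = 74000 / ( [1 − (1+0.0178)^(−36)] / 0.0178 × (1+i) ) = 74000 / 26.883142 = 2,752.6544

R$2,752.65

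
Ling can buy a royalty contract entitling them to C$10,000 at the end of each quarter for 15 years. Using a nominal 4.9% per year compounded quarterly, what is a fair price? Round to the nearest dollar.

Periodic rate i = 0.049/4 = 0.01225; n = 15 × 4 = 60 periods.
Annuity factor a(60|0.01225) = 42.314167; PV = 10000 × 42.314167 = 423,141.6721

C$423,142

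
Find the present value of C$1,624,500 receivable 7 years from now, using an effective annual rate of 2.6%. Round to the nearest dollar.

C$1,357,339

PV = FV·(1+i)^(−n) = 1,624,500 × 0.835542 = 1,357,338.5704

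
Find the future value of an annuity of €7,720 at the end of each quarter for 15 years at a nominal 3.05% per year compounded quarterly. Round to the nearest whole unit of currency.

€584,573

i = 0.0305/4 = 0.007625 per quarter; n = 15·4 = 60.
FV = PMT · [(1+i)^n − 1] / i = 7720 · 75.721834 = 584,572.5560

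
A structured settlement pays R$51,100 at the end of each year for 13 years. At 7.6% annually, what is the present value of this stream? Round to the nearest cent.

R$412,921.94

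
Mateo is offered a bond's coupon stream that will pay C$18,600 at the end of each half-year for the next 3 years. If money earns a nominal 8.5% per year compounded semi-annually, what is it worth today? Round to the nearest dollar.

C$96,715

i = 0.085/2 = 0.0425 per half-year; n = 3·2 = 6.
PV = PMT · [1 − (1+i)^(−n)] / i = 18600 · 5.199740 = 96,715.1639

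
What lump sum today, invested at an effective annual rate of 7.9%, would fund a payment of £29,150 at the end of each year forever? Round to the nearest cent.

PV = PMT / i = 29150 / 0.079 = 368,987.3418

£368,987.34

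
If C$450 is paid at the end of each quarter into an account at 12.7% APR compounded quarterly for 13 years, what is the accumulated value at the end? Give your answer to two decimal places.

With 4 periods per year: i = 0.03175, n = 52.
FV = 450 × [(1+0.03175)^52 − 1] / 0.03175 = 450 × 128.507297 = 57,828.2837

C$57,828.28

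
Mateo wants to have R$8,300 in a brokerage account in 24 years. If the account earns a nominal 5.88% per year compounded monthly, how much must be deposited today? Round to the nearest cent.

R$2,030.95

i = 0.0588/12 = 0.0049 per month; n = 24·12 = 288.
Discount factor = (1+0.0049)^(−288) = 0.244692; PV = 8,300 × 0.244692 = 2,030.9460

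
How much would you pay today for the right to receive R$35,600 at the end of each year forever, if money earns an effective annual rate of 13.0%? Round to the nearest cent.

R$273,846.15

PV = C/r = 35600/0.13 = 273,846.1538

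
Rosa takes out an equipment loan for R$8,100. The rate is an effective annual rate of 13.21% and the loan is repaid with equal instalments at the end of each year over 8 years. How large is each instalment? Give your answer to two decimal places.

R$1,700.09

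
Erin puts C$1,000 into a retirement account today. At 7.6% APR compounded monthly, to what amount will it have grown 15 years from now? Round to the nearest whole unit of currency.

Periodic rate i = 0.076/12 = 0.00633333; n = 15 × 12 = 180 periods.
FV = 1,000 × (1 + 0.00633333)^180 = 3,115.5483

C$3,116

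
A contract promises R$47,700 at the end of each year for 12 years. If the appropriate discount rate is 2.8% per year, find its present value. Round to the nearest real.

PV = 47700 × [1 − (1+0.028)^(−12)] / 0.028 = 47700 × 10.073898 = 480,524.9211

R$480,525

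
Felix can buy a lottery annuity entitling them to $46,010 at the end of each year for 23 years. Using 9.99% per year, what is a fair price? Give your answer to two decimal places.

Annuity factor a(23|0.0999) = 8.889771; PV = 46010 × 8.889771 = 409,018.3432

$409,018.34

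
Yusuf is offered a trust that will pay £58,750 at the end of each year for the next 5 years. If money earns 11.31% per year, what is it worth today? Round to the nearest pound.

PV = 58750 × [1 − (1+0.1131)^(−5)] / 0.1131 = 58750 × 3.667256 = 215,451.2745

£215,451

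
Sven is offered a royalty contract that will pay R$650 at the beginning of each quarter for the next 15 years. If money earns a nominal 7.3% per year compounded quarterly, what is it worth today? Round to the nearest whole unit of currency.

i = 0.073/4 = 0.01825 per quarter; n = 15·4 = 60.
PV = 650 × [1 − (1+0.01825)^(−60)] / 0.01825 × (1+i) = 650 × 36.943866 = 24,013.5132
(Beginning-of-period payments → annuity-due factor ×(1+i).)

R$24,014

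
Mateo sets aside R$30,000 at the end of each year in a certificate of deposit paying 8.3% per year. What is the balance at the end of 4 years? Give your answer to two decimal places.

R$135,783.83

FV = PMT · [(1+i)^n − 1] / i = 30000 · 4.526128 = 135,783.8336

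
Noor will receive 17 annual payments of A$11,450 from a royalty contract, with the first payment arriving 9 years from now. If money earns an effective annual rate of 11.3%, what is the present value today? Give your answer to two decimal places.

A$36,057.60

PV at t=8 (ordinary 17-year annuity): 11450 × a(17|0.113) = 11450 × 7.415707 = 84,909.8495
PV₀ = 84,909.8495 / (1+0.113)^8 = 84,909.8495 / 2.354840 = 36,057.5950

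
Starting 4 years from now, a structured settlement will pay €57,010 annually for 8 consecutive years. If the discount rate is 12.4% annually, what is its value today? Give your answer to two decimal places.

€196,678.74

PV at t=3 (ordinary 8-year annuity): 57010 × a(8|0.124) = 57010 × 4.898976 = 279,290.6211
PV₀ = 279,290.6211 / (1+0.124)^3 = 279,290.6211 / 1.420035 = 196,678.7403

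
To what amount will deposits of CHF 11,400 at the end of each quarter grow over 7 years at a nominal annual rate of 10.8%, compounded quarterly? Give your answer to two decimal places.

Periodic rate i = 0.108/4 = 0.027; n = 7 × 4 = 28 periods.
FV = 11400 × [(1+0.027)^28 − 1] / 0.027 = 11400 × 41.055343 = 468,030.9050

CHF 468,030.90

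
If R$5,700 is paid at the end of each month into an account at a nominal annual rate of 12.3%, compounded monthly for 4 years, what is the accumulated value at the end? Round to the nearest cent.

Periodic rate i = 0.123/12 = 0.01025; n = 4 × 12 = 48 periods.
FV = 5700 × [(1+0.01025)^48 − 1] / 0.01025 = 5700 × 61.609082 = 351,171.7646

R$351,171.76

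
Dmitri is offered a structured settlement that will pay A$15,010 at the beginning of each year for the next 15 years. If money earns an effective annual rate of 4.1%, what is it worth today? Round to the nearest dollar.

A$172,521

PV = 15010 × [1 − (1+0.041)^(−15)] / 0.041 × (1+i) = 15010 × 11.493728 = 172,520.8566
(Beginning-of-period payments → annuity-due factor ×(1+i).)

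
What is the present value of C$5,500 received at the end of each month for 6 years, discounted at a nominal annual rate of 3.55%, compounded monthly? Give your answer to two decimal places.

C$356,194.94

i = 0.0355/12 = 0.00295833 per month; n = 6·12 = 72.
PV = PMT · [1 − (1+i)^(−n)] / i = 5500 · 64.762717 = 356,194.9430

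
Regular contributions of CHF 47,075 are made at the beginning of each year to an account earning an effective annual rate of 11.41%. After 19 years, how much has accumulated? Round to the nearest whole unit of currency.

CHF 3,121,215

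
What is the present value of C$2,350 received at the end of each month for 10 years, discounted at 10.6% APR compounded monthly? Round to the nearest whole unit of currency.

C$173,437

With 12 periods per year: i = 0.00883333, n = 120.
PV = PMT · [1 − (1+i)^(−n)] / i = 2350 · 73.803162 = 173,437.4303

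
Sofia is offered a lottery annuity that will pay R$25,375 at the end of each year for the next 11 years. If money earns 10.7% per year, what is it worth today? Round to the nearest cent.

Annuity factor a(11|0.107) = 6.290927; PV = 25375 × 6.290927 = 159,632.2673

R$159,632.27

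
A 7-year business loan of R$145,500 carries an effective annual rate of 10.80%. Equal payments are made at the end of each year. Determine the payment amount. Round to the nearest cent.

Annuity-PV factor = 4.742802; PMT = 145500 / 4.742802 = 30,678.0687

R$30,678.07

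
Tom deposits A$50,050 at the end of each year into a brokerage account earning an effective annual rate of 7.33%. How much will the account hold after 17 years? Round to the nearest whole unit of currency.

A$1,589,980

Accumulation factor s(17|0.0733) = 31.767824; FV = 50050 × 31.767824 = 1,589,979.6129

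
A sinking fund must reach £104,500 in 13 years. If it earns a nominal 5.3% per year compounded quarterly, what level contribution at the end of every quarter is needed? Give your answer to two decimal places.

With 4 periods per year: i = 0.01325, n = 52.
PMT = 104500 / ( [(1+0.01325)^52 − 1] / 0.01325 ) = 104500 / 74.168394 = 1,408.9559

£1,408.96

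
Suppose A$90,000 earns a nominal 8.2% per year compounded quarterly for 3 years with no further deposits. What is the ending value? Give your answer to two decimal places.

Periodic rate i = 0.082/4 = 0.0205; n = 3 × 4 = 12 periods.
90,000 × (1+0.0205)^12 = 90,000 × 1.275722 = 114,814.9968

A$114,815.00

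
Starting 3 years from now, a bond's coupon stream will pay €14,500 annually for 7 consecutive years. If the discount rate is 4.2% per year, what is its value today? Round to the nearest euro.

€79,566

Value one period before first payment (t=2): 14500 × [1 − (1+0.042)^(−7)] / 0.042 = 14500 × 5.957943 = 86,390.1755
Discount back 2 years: 86,390.1755 × (1+0.042)^(−2) = 86,390.1755 × 0.921010 = 79,566.2552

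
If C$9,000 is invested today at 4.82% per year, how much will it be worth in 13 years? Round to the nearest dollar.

C$16,597

FV = PV·(1+i)^n = 9,000 × 1.844056 = 16,596.5007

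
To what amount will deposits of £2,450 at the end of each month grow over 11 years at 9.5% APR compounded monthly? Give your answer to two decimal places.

£566,869.96

With 12 periods per year: i = 0.00791667, n = 132.
FV = 2450 × [(1+0.00791667)^132 − 1] / 0.00791667 = 2450 × 231.375495 = 566,869.9635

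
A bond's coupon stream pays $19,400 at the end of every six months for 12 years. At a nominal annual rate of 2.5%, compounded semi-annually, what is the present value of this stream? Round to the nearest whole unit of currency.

Periodic rate i = 0.025/2 = 0.0125; n = 12 × 2 = 24 periods.
PV = 19400 × [1 − (1+0.0125)^(−24)] / 0.0125 = 19400 × 20.624235 = 400,110.1495

$400,110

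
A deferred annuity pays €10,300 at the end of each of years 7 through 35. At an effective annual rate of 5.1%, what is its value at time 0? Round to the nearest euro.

€114,434

PV at t=6 (ordinary 29-year annuity): 10300 × a(29|0.051) = 10300 × 14.973896 = 154,231.1306
PV₀ = 154,231.1306 / (1+0.051)^6 = 154,231.1306 / 1.347772 = 114,434.1758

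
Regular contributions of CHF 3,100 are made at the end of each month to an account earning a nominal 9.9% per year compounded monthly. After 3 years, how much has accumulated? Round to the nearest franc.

With 12 periods per year: i = 0.00825, n = 36.
FV = 3100 × [(1+0.00825)^36 − 1] / 0.00825 = 3100 × 41.718366 = 129,326.9343

CHF 129,327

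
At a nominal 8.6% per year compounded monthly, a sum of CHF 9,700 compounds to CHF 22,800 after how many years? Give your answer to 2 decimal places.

9.97 years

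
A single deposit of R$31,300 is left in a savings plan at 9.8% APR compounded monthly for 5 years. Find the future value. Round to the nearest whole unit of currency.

R$50,990

i = 0.098/12 = 0.00816667 per month; n = 5·12 = 60.
FV = 31,300 × (1 + 0.00816667)^60 = 50,989.9264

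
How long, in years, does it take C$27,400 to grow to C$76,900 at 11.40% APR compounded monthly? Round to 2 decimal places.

9.10 years

Periodic rate i = 0.114/12 = 0.0095.
n = ln(76900/27400) / ln(1+0.0095) = ln(2.80657) / 0.009455 = 109.1428 months
= 109.1428/12 years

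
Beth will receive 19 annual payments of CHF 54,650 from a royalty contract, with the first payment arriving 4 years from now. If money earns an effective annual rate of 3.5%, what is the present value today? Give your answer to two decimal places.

Value one period before first payment (t=3): 54650 × [1 − (1+0.035)^(−19)] / 0.035 = 54650 × 13.709837 = 749,242.6149
PV₀ = 749,242.6149 / (1+0.035)^3 = 749,242.6149 / 1.108718 = 675,773.9113

CHF 675,773.91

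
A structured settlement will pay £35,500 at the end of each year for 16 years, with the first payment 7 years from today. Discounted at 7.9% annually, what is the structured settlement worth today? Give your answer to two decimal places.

£200,397.19

Value one period before first payment (t=6): 35500 × [1 − (1+0.079)^(−16)] / 0.079 = 35500 × 8.908241 = 316,242.5404
PV₀ = 316,242.5404 / (1+0.079)^6 = 316,242.5404 / 1.578079 = 200,397.1875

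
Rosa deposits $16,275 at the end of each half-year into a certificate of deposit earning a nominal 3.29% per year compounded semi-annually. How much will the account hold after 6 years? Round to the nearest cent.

Periodic rate i = 0.0329/2 = 0.01645; n = 6 × 2 = 12 periods.
Accumulation factor s(12|0.01645) = 13.147495; FV = 16275 × 13.147495 = 213,975.4831

$213,975.48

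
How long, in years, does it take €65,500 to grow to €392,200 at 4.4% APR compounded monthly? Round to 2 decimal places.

Periodic rate i = 0.044/12 = 0.00366667.
(1+i)^n = 392200/65500 = 5.98779, so n = ln 5.98779 / ln 1.00367 = 489.0003 months
= 489.0003/12 years

40.75 years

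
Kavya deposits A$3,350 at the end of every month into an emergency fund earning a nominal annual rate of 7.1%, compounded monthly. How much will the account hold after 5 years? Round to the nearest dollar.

A$240,458

With 12 periods per year: i = 0.00591667, n = 60.
Accumulation factor s(60|0.00591667) = 71.778512; FV = 3350 × 71.778512 = 240,458.0152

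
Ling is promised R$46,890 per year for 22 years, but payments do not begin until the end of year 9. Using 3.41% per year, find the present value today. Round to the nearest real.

R$548,676

PV at t=8 (ordinary 22-year annuity): 46890 × a(22|0.0341) = 46890 × 15.301582 = 717,491.1651
Discount back 8 years: 717,491.1651 × (1+0.0341)^(−8) = 717,491.1651 × 0.764715 = 548,676.3649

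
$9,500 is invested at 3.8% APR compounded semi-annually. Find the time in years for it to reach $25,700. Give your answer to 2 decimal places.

26.44 years

Periodic rate i = 0.038/2 = 0.019.
(1+i)^n = 25700/9500 = 2.70526, so n = ln 2.70526 / ln 1.019 = 52.8749 half-years
= 52.8749/2 years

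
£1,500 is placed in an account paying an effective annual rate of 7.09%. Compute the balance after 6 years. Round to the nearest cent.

£2,262.48

FV = 1,500 × (1 + 0.0709)^6 = 2,262.4801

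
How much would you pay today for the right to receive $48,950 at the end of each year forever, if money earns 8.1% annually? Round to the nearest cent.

$604,320.99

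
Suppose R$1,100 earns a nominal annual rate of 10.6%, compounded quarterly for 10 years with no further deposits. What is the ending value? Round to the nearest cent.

With 4 periods per year: i = 0.0265, n = 40.
1,100 × (1+0.0265)^40 = 1,100 × 2.846808 = 3,131.4886

R$3,131.49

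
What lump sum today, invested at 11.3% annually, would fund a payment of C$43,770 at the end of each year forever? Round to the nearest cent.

PV = PMT / i = 43770 / 0.113 = 387,345.1327

C$387,345.13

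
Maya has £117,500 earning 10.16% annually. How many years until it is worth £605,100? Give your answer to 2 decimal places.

16.94 years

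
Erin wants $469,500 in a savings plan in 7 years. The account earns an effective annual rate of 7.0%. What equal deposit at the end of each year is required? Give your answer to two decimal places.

$54,252.24

FV-annuity factor = 8.654021; PMT = 469500 / 8.654021 = 54,252.2366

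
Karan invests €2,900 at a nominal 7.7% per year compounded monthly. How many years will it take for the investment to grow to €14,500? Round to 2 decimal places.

Periodic rate i = 0.077/12 = 0.00641667.
(1+i)^n = 14500/2900 = 5.00000, so n = ln 5.00000 / ln 1.00642 = 251.6254 months
= 251.6254/12 years

20.97 years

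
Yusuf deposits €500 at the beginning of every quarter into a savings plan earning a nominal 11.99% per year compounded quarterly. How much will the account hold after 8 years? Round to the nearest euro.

i = 0.1199/4 = 0.029975 per quarter; n = 8·4 = 32.
Accumulation factor s(32|0.029975) × (1+i) = 54.052931; FV = 500 × 54.052931 = 27,026.4657
Payments are at the start of each period, so multiply by (1+i).

€27,026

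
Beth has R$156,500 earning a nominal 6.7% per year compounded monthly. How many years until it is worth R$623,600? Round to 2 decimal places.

20.69 years

Periodic rate i = 0.067/12 = 0.00558333.
n = ln(623600/156500) / ln(1+0.00558333) = ln(3.98466) / 0.005568 = 248.2941 months
= 248.2941/12 years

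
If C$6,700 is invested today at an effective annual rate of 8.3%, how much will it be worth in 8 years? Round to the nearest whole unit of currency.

C$12,680

6,700 × (1+0.083)^8 = 6,700 × 1.892464 = 12,679.5096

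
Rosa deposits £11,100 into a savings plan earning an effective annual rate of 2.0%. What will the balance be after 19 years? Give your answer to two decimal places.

FV = 11,100 × (1 + 0.02)^19 = 16,170.6040

£16,170.60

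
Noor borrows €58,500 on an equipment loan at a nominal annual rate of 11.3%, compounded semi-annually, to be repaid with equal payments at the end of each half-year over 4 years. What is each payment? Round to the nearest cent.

Periodic rate i = 0.113/2 = 0.0565; n = 4 × 2 = 8 periods.
Annuity-PV factor = 6.296734; PMT = 58500 / 6.296734 = 9,290.5303

€9,290.53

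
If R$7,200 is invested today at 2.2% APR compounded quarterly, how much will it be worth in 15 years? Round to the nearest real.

R$10,006

Periodic rate i = 0.022/4 = 0.0055; n = 15 × 4 = 60 periods.
FV = 7,200 × (1 + 0.0055)^60 = 10,005.9192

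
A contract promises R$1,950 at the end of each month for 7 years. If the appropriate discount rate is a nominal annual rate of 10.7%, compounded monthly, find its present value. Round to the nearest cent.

R$114,941.81

Periodic rate i = 0.107/12 = 0.00891667; n = 7 × 12 = 84 periods.
PV = PMT · [1 − (1+i)^(−n)] / i = 1950 · 58.944517 = 114,941.8086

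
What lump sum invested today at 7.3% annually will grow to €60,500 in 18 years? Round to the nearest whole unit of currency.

€17,020

Discount factor = (1+0.073)^(−18) = 0.281323; PV = 60,500 × 0.281323 = 17,020.0323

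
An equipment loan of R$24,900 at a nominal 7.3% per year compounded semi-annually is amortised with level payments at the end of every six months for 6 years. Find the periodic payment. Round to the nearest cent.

i = 0.073/2 = 0.0365 per half-year; n = 6·2 = 12.
PMT = 24900 / ( [1 − (1+0.0365)^(−12)] / 0.0365 ) = 24900 / 9.578583 = 2,599.5494

R$2,599.55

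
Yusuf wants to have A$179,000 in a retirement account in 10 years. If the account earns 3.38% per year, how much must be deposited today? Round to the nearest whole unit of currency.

Discount factor = (1+0.0338)^(−10) = 0.717191; PV = 179,000 × 0.717191 = 128,377.1567

A$128,377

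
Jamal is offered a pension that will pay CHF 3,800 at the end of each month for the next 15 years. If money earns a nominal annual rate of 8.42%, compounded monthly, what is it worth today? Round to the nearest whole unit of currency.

CHF 387,733

With 12 periods per year: i = 0.00701667, n = 180.
PV = 3800 × [1 − (1+0.00701667)^(−180)] / 0.00701667 = 3800 × 102.035006 = 387,733.0220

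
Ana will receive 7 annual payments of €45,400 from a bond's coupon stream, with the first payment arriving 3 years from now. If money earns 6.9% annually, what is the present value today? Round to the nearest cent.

€214,856.01

Value one period before first payment (t=2): 45400 × [1 − (1+0.069)^(−7)] / 0.069 = 45400 × 5.408129 = 245,529.0700
PV₀ = 245,529.0700 / (1+0.069)^2 = 245,529.0700 / 1.142761 = 214,856.0111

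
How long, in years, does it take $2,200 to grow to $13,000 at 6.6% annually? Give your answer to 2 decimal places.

n = ln(13000/2200) / ln(1+0.066) = ln(5.90909) / 0.063913 = 27.7953 years

27.80 years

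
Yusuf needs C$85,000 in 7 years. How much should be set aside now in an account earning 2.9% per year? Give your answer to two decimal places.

PV = FV·(1+i)^(−n) = 85,000 × 0.818639 = 69,584.3064

C$69,584.31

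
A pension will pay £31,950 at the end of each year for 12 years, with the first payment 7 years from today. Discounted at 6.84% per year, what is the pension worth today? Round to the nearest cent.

PV at t=6 (ordinary 12-year annuity): 31950 × a(12|0.0684) = 31950 × 8.010859 = 255,946.9380
Discount back 6 years: 255,946.9380 × (1+0.0684)^(−6) = 255,946.9380 × 0.672352 = 172,086.4447

£172,086.44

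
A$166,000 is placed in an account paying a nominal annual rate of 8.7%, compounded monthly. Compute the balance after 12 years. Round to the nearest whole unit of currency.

Periodic rate i = 0.087/12 = 0.00725; n = 12 × 12 = 144 periods.
166,000 × (1+0.00725)^144 = 166,000 × 2.829878 = 469,759.7911

A$469,760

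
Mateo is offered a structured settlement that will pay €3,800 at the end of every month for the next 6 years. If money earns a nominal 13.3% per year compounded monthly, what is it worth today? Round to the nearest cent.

€187,813.95

With 12 periods per year: i = 0.0110833, n = 72.
PV = PMT · [1 − (1+i)^(−n)] / i = 3800 · 49.424725 = 187,813.9548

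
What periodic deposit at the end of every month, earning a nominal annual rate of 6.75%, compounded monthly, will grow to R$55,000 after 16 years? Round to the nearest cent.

R$159.82

Periodic rate i = 0.0675/12 = 0.005625; n = 16 × 12 = 192 periods.
PMT = 55000 / ( [(1+0.005625)^192 − 1] / 0.005625 ) = 55000 / 344.139015 = 159.8191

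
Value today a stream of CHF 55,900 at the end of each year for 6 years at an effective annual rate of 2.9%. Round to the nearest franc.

CHF 303,827

PV = 55900 × [1 − (1+0.029)^(−6)] / 0.029 = 55900 × 5.435192 = 303,827.2437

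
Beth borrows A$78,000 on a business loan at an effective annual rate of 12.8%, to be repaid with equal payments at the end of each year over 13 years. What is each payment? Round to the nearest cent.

A$12,620.73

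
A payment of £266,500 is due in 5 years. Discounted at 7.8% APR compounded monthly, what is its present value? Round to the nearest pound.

£180,664

Periodic rate i = 0.078/12 = 0.0065; n = 5 × 12 = 60 periods.
PV = 266,500 / (1 + 0.0065)^60 = 266,500 / 1.475118 = 180,663.5168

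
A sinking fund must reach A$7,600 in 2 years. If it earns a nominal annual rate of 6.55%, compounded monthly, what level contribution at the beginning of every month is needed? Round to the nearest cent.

Periodic rate i = 0.0655/12 = 0.00545833; n = 2 × 12 = 24 periods.
PMT = 7600 / ( [(1+0.00545833)^24 − 1] / 0.00545833 × (1+i) ) = 7600 / 25.708130 = 295.6263

A$295.63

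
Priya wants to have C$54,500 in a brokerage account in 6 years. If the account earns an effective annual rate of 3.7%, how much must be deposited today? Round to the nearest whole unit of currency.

Discount factor = (1+0.037)^(−6) = 0.804132; PV = 54,500 × 0.804132 = 43,825.2058

C$43,825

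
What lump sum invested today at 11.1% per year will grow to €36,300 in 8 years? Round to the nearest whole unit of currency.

€15,638

PV = FV·(1+i)^(−n) = 36,300 × 0.430812 = 15,638.4661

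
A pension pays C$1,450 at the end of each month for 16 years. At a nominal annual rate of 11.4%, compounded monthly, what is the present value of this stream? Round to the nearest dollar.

C$127,787

Periodic rate i = 0.114/12 = 0.0095; n = 16 × 12 = 192 periods.
PV = 1450 × [1 − (1+0.0095)^(−192)] / 0.0095 = 1450 × 88.129017 = 127,787.0752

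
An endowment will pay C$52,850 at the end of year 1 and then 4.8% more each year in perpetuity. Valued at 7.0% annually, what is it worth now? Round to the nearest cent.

C$2,402,272.73

PV = PMT / (i − g) = 52850 / (0.07 − 0.048) = 52850 / 0.022000 = 2,402,272.7273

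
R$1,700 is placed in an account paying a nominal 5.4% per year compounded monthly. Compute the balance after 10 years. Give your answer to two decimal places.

i = 0.054/12 = 0.0045 per month; n = 10·12 = 120.
FV = 1,700 × (1 + 0.0045)^120 = 2,913.6800

R$2,913.68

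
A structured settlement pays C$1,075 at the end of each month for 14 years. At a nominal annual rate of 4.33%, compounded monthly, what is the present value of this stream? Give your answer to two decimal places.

C$135,251.90

With 12 periods per year: i = 0.00360833, n = 168.
Annuity factor a(168|0.00360833) = 125.815721; PV = 1075 × 125.815721 = 135,251.8996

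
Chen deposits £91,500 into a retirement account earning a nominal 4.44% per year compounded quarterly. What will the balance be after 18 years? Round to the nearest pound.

£202,580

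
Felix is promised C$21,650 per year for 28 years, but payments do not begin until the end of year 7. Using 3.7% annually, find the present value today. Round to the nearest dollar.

Value one period before first payment (t=6): 21650 × [1 − (1+0.037)^(−28)] / 0.037 = 21650 × 17.254810 = 373,566.6396
PV₀ = 373,566.6396 / (1+0.037)^6 = 373,566.6396 / 1.243577 = 300,396.9698

C$300,397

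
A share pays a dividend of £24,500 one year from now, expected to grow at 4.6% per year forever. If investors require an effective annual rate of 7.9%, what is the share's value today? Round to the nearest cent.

PV = PMT / (i − g) = 24500 / (0.079 − 0.046) = 24500 / 0.033000 = 742,424.2424

£742,424.24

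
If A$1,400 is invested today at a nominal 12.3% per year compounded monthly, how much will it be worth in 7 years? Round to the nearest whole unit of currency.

A$3,297

Periodic rate i = 0.123/12 = 0.01025; n = 7 × 12 = 84 periods.
FV = PV·(1+i)^n = 1,400 × 2.355180 = 3,297.2525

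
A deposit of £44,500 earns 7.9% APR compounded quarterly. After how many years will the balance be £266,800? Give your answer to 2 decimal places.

22.89 years

Periodic rate i = 0.079/4 = 0.01975.
(1+i)^n = 266800/44500 = 5.99551, so n = ln 5.99551 / ln 1.01975 = 91.5766 quarters
= 91.5766/4 years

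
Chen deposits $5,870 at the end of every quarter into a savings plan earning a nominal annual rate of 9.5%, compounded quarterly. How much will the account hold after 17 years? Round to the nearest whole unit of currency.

$972,283

With 4 periods per year: i = 0.02375, n = 68.
FV = PMT · [(1+i)^n − 1] / i = 5870 · 165.635915 = 972,282.8210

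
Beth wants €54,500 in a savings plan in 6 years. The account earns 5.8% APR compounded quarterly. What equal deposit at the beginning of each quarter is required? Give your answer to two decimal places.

With 4 periods per year: i = 0.0145, n = 24.
FV-annuity factor × (1+i) = 28.874607; PMT = 54500 / 28.874607 = 1,887.4716

€1,887.47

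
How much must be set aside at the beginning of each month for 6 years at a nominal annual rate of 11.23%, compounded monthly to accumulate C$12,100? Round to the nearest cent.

C$117.41

With 12 periods per year: i = 0.00935833, n = 72.
PMT = 12100 / ( [(1+0.00935833)^72 − 1] / 0.00935833 × (1+i) ) = 12100 / 103.061400 = 117.4057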